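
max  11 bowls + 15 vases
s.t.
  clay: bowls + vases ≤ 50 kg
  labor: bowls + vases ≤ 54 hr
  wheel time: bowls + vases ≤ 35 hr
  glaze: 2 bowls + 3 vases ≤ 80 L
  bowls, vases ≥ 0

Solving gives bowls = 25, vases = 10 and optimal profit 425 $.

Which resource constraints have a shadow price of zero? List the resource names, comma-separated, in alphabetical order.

clay, labor

clay: 35/50 (slack 15)
labor: 35/54 (slack 19)
wheel time: 35/35 (binding)
glaze: 80/80 (binding)
By complementary slackness, a constraint with positive slack has shadow price 0 → clay, labor.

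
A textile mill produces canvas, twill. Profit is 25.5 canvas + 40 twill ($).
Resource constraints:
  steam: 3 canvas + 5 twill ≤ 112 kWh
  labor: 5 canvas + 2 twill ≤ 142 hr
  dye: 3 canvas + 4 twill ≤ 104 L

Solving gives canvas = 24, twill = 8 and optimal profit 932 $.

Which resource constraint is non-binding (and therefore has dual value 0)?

steam: 112/112 (binding)
labor: 136/142 (slack 6)
dye: 104/104 (binding)
By complementary slackness, a constraint with positive slack has shadow price 0 → labor.

labor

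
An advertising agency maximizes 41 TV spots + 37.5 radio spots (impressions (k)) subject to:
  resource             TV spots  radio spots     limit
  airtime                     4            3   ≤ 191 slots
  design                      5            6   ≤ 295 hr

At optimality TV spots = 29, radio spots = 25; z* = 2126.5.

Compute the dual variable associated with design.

3

At the optimum: airtime uses 191 of 191 (binding); design uses 295 of 295 (binding).
Dual feasibility on the basic columns requires 4·y_airtime + 5·y_design = 41, 3·y_airtime + 6·y_design = 37.5.
→ y_airtime = 6.5 and y_design = 3.
Shadow price of design = 3.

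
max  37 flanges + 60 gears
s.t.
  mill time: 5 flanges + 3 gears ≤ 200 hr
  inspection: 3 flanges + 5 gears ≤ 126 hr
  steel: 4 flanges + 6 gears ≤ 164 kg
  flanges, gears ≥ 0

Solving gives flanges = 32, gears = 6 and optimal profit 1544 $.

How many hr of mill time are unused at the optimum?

mill time used = 5·32 + 3·6 = 178; slack = 200 − 178 = 22.

22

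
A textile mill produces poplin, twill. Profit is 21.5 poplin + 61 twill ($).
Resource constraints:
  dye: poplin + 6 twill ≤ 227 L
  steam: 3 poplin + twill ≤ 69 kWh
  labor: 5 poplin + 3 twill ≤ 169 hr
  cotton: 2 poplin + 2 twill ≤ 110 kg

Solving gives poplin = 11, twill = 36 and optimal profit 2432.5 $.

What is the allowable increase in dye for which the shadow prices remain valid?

25.5

Binding constraints: dye, steam. The basis is B = [[1,6],[3,1]] with det -17.
Per unit increase in dye, x* moves by d = (-0.0588, 0.1765).
The basis stays optimal until labor becomes binding; allowable increase = 25.5 L.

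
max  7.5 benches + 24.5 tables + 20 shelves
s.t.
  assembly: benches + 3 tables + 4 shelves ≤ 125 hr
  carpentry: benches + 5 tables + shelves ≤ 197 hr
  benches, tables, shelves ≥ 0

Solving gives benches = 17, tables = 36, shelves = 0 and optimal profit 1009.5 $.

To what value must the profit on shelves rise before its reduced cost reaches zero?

27

Both assembly and carpentry are binding at x*.
Dual feasibility on the basic columns requires 1·y_assembly + 1·y_carpentry = 7.5, 3·y_assembly + 5·y_carpentry = 24.5.
Solving: y_assembly = 6.5, y_carpentry = 1.
shelves enters the basis when its profit ≥ yᵀa₃ = 6.5·4 + 1·1 = 27.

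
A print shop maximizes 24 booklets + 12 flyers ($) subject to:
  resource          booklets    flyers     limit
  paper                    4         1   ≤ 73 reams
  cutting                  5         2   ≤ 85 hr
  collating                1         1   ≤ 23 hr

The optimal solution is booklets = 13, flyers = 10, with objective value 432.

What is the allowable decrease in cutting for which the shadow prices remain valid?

Binding constraints: cutting, collating. The basis is B = [[5,2],[1,1]] with det 3.
Per unit decrease in cutting, x* moves by d = (-0.3333, 0.3333).
The basis stays optimal until booklets reaches 0; allowable decrease = 39 hr.

39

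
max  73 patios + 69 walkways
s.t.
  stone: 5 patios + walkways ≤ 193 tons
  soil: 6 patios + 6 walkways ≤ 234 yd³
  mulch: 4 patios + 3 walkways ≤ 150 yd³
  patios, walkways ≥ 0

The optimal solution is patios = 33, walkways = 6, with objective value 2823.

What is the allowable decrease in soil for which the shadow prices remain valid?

9

Binding constraints: soil, mulch. The basis is B = [[6,6],[4,3]] with det -6.
Per unit decrease in soil, x* moves by d = (0.5, -0.6667).
The basis stays optimal until walkways reaches 0; allowable decrease = 9 yd³.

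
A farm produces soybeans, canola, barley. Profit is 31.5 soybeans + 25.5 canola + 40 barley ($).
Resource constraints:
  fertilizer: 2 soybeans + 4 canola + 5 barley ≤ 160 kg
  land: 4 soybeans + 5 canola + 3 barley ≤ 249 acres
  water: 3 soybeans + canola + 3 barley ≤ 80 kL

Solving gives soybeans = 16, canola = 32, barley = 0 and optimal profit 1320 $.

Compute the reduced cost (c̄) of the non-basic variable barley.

Binding: fertilizer and water. Non-binding: land (25 unused).
Since land is not tight, its dual is 0.
From A_Bᵀ y = c: 2·y_fertilizer + 3·y_water = 31.5; 4·y_fertilizer + 1·y_water = 25.5.
Solving: y_fertilizer = 4.5, y_water = 7.5.
Reduced cost of barley: c₃ − yᵀa₃ = 40 − (4.5·5 + 7.5·3) = 40 − 45 = -5.

-5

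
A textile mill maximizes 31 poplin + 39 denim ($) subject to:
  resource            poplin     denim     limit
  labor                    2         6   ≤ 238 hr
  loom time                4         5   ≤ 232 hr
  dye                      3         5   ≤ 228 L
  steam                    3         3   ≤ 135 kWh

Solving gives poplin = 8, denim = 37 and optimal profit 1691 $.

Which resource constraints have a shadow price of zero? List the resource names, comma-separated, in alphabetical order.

dye, loom time

labor: 238/238 (binding)
loom time: 217/232 (slack 15)
dye: 209/228 (slack 19)
steam: 135/135 (binding)
By complementary slackness, a constraint with positive slack has shadow price 0 → dye, loom time.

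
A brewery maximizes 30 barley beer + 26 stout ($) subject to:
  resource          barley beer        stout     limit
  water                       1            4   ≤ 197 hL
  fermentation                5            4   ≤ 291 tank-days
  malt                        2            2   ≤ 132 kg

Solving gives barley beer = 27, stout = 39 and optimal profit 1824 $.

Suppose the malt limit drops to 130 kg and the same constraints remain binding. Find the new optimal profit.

Binding: fermentation and malt. Non-binding: water (14 unused).
Slack constraints have shadow price 0 (complementary slackness).
From A_Bᵀ y = c: 5·y_fermentation + 2·y_malt = 30; 4·y_fermentation + 2·y_malt = 26.
This yields shadow prices y_fermentation = 4, y_malt = 5.
Δz = y_malt·Δb = 5 × (-2) = -10, so new z* = 1824 − 10 = 1814.

1814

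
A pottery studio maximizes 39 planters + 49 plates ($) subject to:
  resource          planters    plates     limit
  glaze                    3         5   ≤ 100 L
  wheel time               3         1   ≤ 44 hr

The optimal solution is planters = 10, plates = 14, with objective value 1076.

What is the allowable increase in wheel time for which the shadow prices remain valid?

Binding constraints: glaze, wheel time. The basis is B = [[3,5],[3,1]] with det -12.
Per unit increase in wheel time, x* moves by d = (0.4167, -0.25).
The basis stays optimal until plates reaches 0; allowable increase = 56 hr.

56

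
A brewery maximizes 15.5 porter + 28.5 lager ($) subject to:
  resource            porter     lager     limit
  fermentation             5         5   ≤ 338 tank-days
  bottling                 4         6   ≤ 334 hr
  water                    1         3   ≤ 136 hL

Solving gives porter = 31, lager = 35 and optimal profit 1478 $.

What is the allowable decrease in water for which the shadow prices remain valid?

4.8

Binding constraints: bottling, water. The basis is B = [[4,6],[1,3]] with det 6.
Per unit decrease in water, x* moves by d = (1, -0.6667).
The basis stays optimal until fermentation becomes binding; allowable decrease = 4.8 hL.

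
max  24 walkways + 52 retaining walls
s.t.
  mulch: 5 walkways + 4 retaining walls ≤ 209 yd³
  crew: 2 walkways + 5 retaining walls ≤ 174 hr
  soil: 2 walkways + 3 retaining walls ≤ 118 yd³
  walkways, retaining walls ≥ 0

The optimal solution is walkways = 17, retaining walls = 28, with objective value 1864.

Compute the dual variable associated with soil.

At the optimum: mulch uses 197 of 209 (slack = 12); crew uses 174 of 174 (binding); soil uses 118 of 118 (binding).
Slack constraints have shadow price 0 (complementary slackness).
From A_Bᵀ y = c: 2·y_crew + 2·y_soil = 24; 5·y_crew + 3·y_soil = 52.
This yields shadow prices y_crew = 8, y_soil = 4.
Shadow price of soil = 4.

4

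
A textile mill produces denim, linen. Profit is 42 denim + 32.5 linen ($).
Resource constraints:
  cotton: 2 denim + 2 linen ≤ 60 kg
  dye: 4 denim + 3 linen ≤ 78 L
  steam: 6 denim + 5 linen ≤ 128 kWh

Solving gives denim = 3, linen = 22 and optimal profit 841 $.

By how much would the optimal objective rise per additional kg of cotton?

Check each constraint at x*: cotton 50/60 (slack 10); dye 78/78 (tight); steam 128/128 (tight).
Slack constraints have shadow price 0 (complementary slackness).
Dual feasibility on the basic columns requires 4·y_dye + 6·y_steam = 42, 3·y_dye + 5·y_steam = 32.5.
This yields shadow prices y_dye = 7.5, y_steam = 2.
Shadow price of cotton = 0.

0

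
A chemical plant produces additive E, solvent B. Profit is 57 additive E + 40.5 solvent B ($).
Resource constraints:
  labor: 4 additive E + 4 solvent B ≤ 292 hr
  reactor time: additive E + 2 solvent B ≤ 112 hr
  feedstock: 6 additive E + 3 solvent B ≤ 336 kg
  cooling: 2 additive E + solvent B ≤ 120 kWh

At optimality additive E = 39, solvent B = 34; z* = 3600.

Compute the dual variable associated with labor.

Binding: labor and feedstock. Non-binding: reactor time (5 unused), cooling (8 unused).
Since reactor time, cooling are not tight, their duals are 0.
From A_Bᵀ y = c: 4·y_labor + 6·y_feedstock = 57; 4·y_labor + 3·y_feedstock = 40.5.
→ y_labor = 6 and y_feedstock = 5.5.
Shadow price of labor = 6.

6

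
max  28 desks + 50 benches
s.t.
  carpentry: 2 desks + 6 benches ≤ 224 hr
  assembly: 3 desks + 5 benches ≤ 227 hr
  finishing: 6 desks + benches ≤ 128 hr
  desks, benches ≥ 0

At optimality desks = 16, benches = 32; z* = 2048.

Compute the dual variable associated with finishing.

2

Check each constraint at x*: carpentry 224/224 (tight); assembly 208/227 (slack 19); finishing 128/128 (tight).
Slack constraints have shadow price 0 (complementary slackness).
Dual feasibility on the basic columns requires 2·y_carpentry + 6·y_finishing = 28, 6·y_carpentry + 1·y_finishing = 50.
Solving: y_carpentry = 8, y_finishing = 2.
Shadow price of finishing = 2.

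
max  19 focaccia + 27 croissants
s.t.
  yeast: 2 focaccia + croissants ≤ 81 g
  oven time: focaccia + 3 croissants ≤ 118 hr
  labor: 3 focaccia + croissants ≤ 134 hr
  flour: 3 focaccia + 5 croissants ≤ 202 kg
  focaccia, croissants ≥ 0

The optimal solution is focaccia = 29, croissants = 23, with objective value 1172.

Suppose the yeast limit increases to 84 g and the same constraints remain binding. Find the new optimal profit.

1178

At the optimum: yeast uses 81 of 81 (binding); oven time uses 98 of 118 (slack = 20); labor uses 110 of 134 (slack = 24); flour uses 202 of 202 (binding).
By complementary slackness, y = 0 for the non-binding constraints.
The binding rows give the dual system: 2·y_yeast + 3·y_flour = 19 and 1·y_yeast + 5·y_flour = 27.
This yields shadow prices y_yeast = 2, y_flour = 5.
Δz = y_yeast·Δb = 2 × (3) = 6, so new z* = 1172 + 6 = 1178.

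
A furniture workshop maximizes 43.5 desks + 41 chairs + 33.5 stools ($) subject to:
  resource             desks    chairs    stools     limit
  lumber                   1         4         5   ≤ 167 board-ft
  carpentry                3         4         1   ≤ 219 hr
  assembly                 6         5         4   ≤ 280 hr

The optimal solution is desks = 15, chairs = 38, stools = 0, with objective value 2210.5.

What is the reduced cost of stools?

-2

Binding: lumber and assembly. Non-binding: carpentry (22 unused).
Since carpentry is not tight, its dual is 0.
Dual feasibility on the basic columns requires 1·y_lumber + 6·y_assembly = 43.5, 4·y_lumber + 5·y_assembly = 41.
This yields shadow prices y_lumber = 1.5, y_assembly = 7.
Reduced cost of stools: c₃ − yᵀa₃ = 33.5 − (1.5·5 + 7·4) = 33.5 − 35.5 = -2.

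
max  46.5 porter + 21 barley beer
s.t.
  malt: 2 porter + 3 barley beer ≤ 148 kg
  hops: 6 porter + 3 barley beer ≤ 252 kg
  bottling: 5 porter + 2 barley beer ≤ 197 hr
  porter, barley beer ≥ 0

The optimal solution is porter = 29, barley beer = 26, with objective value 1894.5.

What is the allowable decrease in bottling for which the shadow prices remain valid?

3

Binding constraints: hops, bottling. The basis is B = [[6,3],[5,2]] with det -3.
Per unit decrease in bottling, x* moves by d = (-1, 2).
The basis stays optimal until malt becomes binding; allowable decrease = 3 hr.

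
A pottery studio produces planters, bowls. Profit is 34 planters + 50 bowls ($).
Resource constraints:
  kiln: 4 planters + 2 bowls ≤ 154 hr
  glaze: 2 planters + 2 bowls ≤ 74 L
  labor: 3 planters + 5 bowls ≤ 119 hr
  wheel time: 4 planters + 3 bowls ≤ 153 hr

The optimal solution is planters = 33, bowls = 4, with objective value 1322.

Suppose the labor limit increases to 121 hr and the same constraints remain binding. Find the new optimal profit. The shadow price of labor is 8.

Δb = 2, so new z* = 1322 + (8)·(2) = 1322 + 16 = 1338.

1338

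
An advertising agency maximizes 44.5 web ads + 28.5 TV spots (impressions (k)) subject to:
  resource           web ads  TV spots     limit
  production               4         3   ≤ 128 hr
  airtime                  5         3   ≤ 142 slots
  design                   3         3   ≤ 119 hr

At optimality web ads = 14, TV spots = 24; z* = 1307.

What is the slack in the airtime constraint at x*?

airtime used = 5·14 + 3·24 = 142; slack = 142 − 142 = 0.

0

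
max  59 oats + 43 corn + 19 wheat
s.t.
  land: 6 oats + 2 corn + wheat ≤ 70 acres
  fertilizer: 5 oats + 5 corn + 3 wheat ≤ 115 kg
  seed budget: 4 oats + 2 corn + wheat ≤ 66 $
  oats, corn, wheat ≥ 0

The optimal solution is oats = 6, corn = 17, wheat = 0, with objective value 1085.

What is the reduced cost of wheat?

-6

Binding: land and fertilizer. Non-binding: seed budget (8 unused).
Slack constraints have shadow price 0 (complementary slackness).
From A_Bᵀ y = c: 6·y_land + 5·y_fertilizer = 59; 2·y_land + 5·y_fertilizer = 43.
Solving: y_land = 4, y_fertilizer = 7.
Reduced cost of wheat: c₃ − yᵀa₃ = 19 − (4·1 + 7·3) = 19 − 25 = -6.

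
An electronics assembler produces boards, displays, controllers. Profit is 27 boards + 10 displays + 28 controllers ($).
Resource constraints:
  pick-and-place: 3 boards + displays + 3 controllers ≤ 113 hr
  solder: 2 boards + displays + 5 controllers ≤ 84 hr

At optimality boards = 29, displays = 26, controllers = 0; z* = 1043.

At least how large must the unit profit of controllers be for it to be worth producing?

36

Both pick-and-place and solder are binding at x*.
From A_Bᵀ y = c: 3·y_pick-and-place + 2·y_solder = 27; 1·y_pick-and-place + 1·y_solder = 10.
→ y_pick-and-place = 7 and y_solder = 3.
controllers enters the basis when its profit ≥ yᵀa₃ = 7·3 + 3·5 = 36.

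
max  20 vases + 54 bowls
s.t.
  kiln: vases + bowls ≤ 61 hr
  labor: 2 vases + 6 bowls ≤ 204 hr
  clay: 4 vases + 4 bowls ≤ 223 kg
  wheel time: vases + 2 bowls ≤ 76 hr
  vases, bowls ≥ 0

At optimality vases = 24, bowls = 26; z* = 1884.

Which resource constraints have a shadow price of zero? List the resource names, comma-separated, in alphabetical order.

kiln: 50/61 (slack 11)
labor: 204/204 (binding)
clay: 200/223 (slack 23)
wheel time: 76/76 (binding)
By complementary slackness, a constraint with positive slack has shadow price 0 → clay, kiln.

clay, kiln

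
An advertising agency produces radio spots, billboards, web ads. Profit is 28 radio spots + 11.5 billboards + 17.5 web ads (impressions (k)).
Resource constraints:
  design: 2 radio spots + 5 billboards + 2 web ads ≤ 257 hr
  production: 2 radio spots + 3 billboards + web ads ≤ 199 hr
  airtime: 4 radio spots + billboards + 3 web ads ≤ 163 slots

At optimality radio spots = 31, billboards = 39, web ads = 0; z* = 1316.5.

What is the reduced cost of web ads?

-4

At the optimum: design uses 257 of 257 (binding); production uses 179 of 199 (slack = 20); airtime uses 163 of 163 (binding).
Since production is not tight, its dual is 0.
From A_Bᵀ y = c: 2·y_design + 4·y_airtime = 28; 5·y_design + 1·y_airtime = 11.5.
Solving: y_design = 1, y_airtime = 6.5.
Reduced cost of web ads: c₃ − yᵀa₃ = 17.5 − (1·2 + 6.5·3) = 17.5 − 21.5 = -4.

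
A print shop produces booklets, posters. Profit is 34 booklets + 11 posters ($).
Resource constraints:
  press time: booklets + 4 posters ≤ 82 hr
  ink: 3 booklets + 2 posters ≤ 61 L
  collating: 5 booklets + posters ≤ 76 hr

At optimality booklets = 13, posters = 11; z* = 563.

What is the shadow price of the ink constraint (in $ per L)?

Binding: ink and collating. Non-binding: press time (25 unused).
Slack constraints have shadow price 0 (complementary slackness).
The binding rows give the dual system: 3·y_ink + 5·y_collating = 34 and 2·y_ink + 1·y_collating = 11.
→ y_ink = 3 and y_collating = 5.
Shadow price of ink = 3.

3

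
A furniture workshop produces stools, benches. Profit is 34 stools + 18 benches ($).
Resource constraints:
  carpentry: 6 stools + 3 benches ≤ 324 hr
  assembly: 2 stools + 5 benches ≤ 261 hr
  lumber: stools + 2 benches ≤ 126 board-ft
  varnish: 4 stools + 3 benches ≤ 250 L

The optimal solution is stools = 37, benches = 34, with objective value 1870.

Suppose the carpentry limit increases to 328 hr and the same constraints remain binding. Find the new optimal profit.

1890

At the optimum: carpentry uses 324 of 324 (binding); assembly uses 244 of 261 (slack = 17); lumber uses 105 of 126 (slack = 21); varnish uses 250 of 250 (binding).
Since assembly, lumber are not tight, their duals are 0.
Dual feasibility on the basic columns requires 6·y_carpentry + 4·y_varnish = 34, 3·y_carpentry + 3·y_varnish = 18.
→ y_carpentry = 5 and y_varnish = 1.
Δz = y_carpentry·Δb = 5 × (4) = 20, so new z* = 1870 + 20 = 1890.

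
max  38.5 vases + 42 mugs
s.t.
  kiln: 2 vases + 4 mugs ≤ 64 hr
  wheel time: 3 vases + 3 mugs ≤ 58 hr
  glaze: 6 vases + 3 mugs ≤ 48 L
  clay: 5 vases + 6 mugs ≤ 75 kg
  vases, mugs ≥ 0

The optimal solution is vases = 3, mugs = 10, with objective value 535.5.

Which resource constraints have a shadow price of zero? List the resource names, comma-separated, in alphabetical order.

kiln, wheel time

kiln: 46/64 (slack 18)
wheel time: 39/58 (slack 19)
glaze: 48/48 (binding)
clay: 75/75 (binding)
By complementary slackness, a constraint with positive slack has shadow price 0 → kiln, wheel time.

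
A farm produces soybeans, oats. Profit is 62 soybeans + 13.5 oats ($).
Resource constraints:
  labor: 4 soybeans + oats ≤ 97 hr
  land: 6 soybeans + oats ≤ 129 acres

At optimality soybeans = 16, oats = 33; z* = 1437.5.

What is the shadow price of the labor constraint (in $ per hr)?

9.5

Both labor and land are binding at x*.
The binding rows give the dual system: 4·y_labor + 6·y_land = 62 and 1·y_labor + 1·y_land = 13.5.
Solving: y_labor = 9.5, y_land = 4.
Shadow price of labor = 9.5.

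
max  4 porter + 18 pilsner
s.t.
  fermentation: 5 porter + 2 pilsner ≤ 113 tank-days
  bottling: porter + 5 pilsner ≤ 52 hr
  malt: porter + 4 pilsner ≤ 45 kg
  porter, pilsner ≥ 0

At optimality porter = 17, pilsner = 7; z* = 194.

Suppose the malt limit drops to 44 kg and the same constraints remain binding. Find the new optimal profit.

At the optimum: fermentation uses 99 of 113 (slack = 14); bottling uses 52 of 52 (binding); malt uses 45 of 45 (binding).
Since fermentation is not tight, its dual is 0.
Dual feasibility on the basic columns requires 1·y_bottling + 1·y_malt = 4, 5·y_bottling + 4·y_malt = 18.
→ y_bottling = 2 and y_malt = 2.
Δz = y_malt·Δb = 2 × (-1) = -2, so new z* = 194 − 2 = 192.

192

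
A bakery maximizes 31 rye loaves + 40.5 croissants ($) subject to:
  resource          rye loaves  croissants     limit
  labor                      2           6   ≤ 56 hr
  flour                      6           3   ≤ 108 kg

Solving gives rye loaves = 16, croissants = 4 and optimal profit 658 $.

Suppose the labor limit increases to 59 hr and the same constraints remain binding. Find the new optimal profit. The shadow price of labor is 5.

Δb = 3, so new z* = 658 + (5)·(3) = 658 + 15 = 673.

673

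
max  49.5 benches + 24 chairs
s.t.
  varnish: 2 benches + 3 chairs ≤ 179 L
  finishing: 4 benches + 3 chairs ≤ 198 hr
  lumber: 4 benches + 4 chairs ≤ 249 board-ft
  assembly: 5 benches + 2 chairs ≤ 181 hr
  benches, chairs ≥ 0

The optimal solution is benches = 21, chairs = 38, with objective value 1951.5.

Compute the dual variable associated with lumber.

At the optimum: varnish uses 156 of 179 (slack = 23); finishing uses 198 of 198 (binding); lumber uses 236 of 249 (slack = 13); assembly uses 181 of 181 (binding).
Since varnish, lumber are not tight, their duals are 0.
The binding rows give the dual system: 4·y_finishing + 5·y_assembly = 49.5 and 3·y_finishing + 2·y_assembly = 24.
This yields shadow prices y_finishing = 3, y_assembly = 7.5.
Shadow price of lumber = 0.

0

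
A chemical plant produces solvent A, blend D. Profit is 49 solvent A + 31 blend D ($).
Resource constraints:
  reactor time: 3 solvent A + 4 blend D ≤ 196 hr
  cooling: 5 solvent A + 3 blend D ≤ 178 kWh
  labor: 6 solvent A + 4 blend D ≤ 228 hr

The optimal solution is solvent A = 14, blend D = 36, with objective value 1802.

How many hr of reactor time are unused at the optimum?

reactor time used = 3·14 + 4·36 = 186; slack = 196 − 186 = 10.

10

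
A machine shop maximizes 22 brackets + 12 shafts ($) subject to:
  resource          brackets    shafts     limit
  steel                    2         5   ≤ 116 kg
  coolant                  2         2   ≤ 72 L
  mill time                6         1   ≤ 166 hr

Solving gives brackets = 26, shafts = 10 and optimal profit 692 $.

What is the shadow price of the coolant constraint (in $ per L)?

5

At the optimum: steel uses 102 of 116 (slack = 14); coolant uses 72 of 72 (binding); mill time uses 166 of 166 (binding).
Slack constraints have shadow price 0 (complementary slackness).
The binding rows give the dual system: 2·y_coolant + 6·y_mill time = 22 and 2·y_coolant + 1·y_mill time = 12.
This yields shadow prices y_coolant = 5, y_mill time = 2.
Shadow price of coolant = 5.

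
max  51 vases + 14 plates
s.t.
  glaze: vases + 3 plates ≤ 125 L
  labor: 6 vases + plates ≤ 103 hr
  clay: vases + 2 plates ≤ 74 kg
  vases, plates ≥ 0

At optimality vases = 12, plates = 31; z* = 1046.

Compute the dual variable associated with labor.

8

Check each constraint at x*: glaze 105/125 (slack 20); labor 103/103 (tight); clay 74/74 (tight).
By complementary slackness, y = 0 for the non-binding constraint.
From A_Bᵀ y = c: 6·y_labor + 1·y_clay = 51; 1·y_labor + 2·y_clay = 14.
→ y_labor = 8 and y_clay = 3.
Shadow price of labor = 8.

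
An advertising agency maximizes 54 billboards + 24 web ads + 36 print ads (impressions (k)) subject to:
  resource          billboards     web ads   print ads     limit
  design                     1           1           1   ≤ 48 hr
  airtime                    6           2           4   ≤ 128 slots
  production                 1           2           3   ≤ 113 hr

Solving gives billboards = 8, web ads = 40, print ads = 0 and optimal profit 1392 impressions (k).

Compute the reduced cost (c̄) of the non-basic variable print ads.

At the optimum: design uses 48 of 48 (binding); airtime uses 128 of 128 (binding); production uses 88 of 113 (slack = 25).
Since production is not tight, its dual is 0.
The binding rows give the dual system: 1·y_design + 6·y_airtime = 54 and 1·y_design + 2·y_airtime = 24.
Solving: y_design = 9, y_airtime = 7.5.
Reduced cost of print ads: c₃ − yᵀa₃ = 36 − (9·1 + 7.5·4) = 36 − 39 = -3.

-3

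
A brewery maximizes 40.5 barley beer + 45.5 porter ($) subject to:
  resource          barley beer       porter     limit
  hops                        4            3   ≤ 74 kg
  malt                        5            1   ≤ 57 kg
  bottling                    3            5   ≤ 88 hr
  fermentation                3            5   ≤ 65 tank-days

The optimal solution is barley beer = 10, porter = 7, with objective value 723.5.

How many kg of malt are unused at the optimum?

0

malt used = 5·10 + 1·7 = 57; slack = 57 − 57 = 0.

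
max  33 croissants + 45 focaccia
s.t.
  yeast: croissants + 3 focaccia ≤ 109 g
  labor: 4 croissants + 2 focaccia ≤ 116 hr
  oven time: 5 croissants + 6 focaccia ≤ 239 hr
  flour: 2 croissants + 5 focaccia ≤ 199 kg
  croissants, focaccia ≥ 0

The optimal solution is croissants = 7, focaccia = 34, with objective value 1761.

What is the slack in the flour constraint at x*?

flour used = 2·7 + 5·34 = 184; slack = 199 − 184 = 15.

15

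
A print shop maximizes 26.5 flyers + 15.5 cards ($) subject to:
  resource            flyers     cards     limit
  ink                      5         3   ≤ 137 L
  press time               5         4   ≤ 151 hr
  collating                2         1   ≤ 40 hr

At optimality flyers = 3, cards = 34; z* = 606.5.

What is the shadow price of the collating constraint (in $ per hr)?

9.5

Check each constraint at x*: ink 117/137 (slack 20); press time 151/151 (tight); collating 40/40 (tight).
Slack constraints have shadow price 0 (complementary slackness).
From A_Bᵀ y = c: 5·y_press time + 2·y_collating = 26.5; 4·y_press time + 1·y_collating = 15.5.
This yields shadow prices y_press time = 1.5, y_collating = 9.5.
Shadow price of collating = 9.5.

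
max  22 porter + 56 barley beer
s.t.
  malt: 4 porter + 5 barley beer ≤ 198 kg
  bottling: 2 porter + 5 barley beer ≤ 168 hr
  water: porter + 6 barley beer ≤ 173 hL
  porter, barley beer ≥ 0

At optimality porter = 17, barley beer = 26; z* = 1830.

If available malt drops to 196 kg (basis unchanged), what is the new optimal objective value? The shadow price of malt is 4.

Δb = -2, so new z* = 1830 + (4)·(-2) = 1830 − 8 = 1822.

1822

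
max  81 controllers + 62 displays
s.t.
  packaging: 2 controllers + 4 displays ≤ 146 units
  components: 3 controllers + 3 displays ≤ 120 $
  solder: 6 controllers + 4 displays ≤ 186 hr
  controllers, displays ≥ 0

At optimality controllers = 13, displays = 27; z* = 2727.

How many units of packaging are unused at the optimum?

packaging used = 2·13 + 4·27 = 134; slack = 146 − 134 = 12.

12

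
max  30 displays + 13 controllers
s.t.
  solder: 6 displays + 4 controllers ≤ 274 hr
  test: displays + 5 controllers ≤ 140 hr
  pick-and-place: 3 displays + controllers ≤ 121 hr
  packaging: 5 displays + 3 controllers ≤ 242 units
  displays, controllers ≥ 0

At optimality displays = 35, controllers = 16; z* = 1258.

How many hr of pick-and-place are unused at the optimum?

0

pick-and-place used = 3·35 + 1·16 = 121; slack = 121 − 121 = 0.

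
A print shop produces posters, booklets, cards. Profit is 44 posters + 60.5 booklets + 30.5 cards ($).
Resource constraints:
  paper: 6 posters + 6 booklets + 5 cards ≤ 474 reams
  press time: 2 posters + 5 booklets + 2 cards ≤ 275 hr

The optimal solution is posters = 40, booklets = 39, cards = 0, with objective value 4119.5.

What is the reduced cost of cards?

Check each constraint at x*: paper 474/474 (tight); press time 275/275 (tight).
From A_Bᵀ y = c: 6·y_paper + 2·y_press time = 44; 6·y_paper + 5·y_press time = 60.5.
Solving: y_paper = 5.5, y_press time = 5.5.
Reduced cost of cards: c₃ − yᵀa₃ = 30.5 − (5.5·5 + 5.5·2) = 30.5 − 38.5 = -8.

-8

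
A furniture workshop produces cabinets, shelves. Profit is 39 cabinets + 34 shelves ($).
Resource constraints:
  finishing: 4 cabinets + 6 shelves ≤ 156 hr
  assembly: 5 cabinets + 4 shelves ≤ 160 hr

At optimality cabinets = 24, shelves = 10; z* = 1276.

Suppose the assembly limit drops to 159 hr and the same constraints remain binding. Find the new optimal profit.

1269

Check each constraint at x*: finishing 156/156 (tight); assembly 160/160 (tight).
The binding rows give the dual system: 4·y_finishing + 5·y_assembly = 39 and 6·y_finishing + 4·y_assembly = 34.
This yields shadow prices y_finishing = 1, y_assembly = 7.
Δz = y_assembly·Δb = 7 × (-1) = -7, so new z* = 1276 − 7 = 1269.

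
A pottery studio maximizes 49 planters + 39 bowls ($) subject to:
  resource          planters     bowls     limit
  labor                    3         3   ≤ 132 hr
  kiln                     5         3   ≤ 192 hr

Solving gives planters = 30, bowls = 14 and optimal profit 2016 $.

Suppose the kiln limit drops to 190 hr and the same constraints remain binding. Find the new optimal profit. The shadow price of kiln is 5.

2006

Δb = -2, so new z* = 2016 + (5)·(-2) = 2016 − 10 = 2006.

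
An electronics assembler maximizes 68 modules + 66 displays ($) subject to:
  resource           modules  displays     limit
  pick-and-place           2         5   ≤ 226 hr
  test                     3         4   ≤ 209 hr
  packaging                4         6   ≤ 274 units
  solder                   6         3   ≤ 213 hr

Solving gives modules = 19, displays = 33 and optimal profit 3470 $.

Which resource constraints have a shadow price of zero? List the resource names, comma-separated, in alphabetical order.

pick-and-place: 203/226 (slack 23)
test: 189/209 (slack 20)
packaging: 274/274 (binding)
solder: 213/213 (binding)
By complementary slackness, a constraint with positive slack has shadow price 0 → pick-and-place, test.

pick-and-place, test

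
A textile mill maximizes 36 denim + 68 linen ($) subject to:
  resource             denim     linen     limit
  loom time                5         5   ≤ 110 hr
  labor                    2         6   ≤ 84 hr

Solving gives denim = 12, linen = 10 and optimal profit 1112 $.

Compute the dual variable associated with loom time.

Both loom time and labor are binding at x*.
From A_Bᵀ y = c: 5·y_loom time + 2·y_labor = 36; 5·y_loom time + 6·y_labor = 68.
→ y_loom time = 4 and y_labor = 8.
Shadow price of loom time = 4.

4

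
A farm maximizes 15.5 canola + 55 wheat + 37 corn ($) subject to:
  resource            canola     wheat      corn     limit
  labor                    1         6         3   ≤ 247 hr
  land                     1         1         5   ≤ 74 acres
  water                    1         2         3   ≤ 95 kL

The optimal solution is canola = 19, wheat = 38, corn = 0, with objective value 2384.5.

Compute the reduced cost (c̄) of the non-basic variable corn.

-9.5

Binding: labor and water. Non-binding: land (17 unused).
By complementary slackness, y = 0 for the non-binding constraint.
From A_Bᵀ y = c: 1·y_labor + 1·y_water = 15.5; 6·y_labor + 2·y_water = 55.
Solving: y_labor = 6, y_water = 9.5.
Reduced cost of corn: c₃ − yᵀa₃ = 37 − (6·3 + 9.5·3) = 37 − 46.5 = -9.5.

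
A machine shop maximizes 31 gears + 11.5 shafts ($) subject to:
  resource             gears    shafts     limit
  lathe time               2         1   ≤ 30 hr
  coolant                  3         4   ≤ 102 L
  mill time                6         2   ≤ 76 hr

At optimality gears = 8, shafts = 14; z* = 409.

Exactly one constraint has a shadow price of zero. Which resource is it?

coolant

lathe time: 30/30 (binding)
coolant: 80/102 (slack 22)
mill time: 76/76 (binding)
By complementary slackness, a constraint with positive slack has shadow price 0 → coolant.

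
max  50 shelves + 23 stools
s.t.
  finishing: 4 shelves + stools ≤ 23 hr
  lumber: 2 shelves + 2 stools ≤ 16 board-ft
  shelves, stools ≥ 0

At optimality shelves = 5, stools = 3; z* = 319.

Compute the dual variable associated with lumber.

At the optimum: finishing uses 23 of 23 (binding); lumber uses 16 of 16 (binding).
Dual feasibility on the basic columns requires 4·y_finishing + 2·y_lumber = 50, 1·y_finishing + 2·y_lumber = 23.
Solving: y_finishing = 9, y_lumber = 7.
Shadow price of lumber = 7.

7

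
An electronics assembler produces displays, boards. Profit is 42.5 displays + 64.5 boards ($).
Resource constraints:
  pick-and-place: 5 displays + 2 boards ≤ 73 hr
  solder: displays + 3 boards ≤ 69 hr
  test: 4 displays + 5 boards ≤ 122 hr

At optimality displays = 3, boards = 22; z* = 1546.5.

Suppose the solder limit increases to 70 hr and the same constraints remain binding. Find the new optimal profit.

At the optimum: pick-and-place uses 59 of 73 (slack = 14); solder uses 69 of 69 (binding); test uses 122 of 122 (binding).
Slack constraints have shadow price 0 (complementary slackness).
From A_Bᵀ y = c: 1·y_solder + 4·y_test = 42.5; 3·y_solder + 5·y_test = 64.5.
Solving: y_solder = 6.5, y_test = 9.
Δz = y_solder·Δb = 6.5 × (1) = 6.5, so new z* = 1546.5 + 6.5 = 1553.

1553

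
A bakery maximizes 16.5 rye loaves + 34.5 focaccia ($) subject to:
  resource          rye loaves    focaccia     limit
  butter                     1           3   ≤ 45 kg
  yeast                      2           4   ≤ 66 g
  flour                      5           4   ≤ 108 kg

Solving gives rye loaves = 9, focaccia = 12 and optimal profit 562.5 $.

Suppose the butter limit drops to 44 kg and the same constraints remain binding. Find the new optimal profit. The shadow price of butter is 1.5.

Δb = -1, so new z* = 562.5 + (1.5)·(-1) = 562.5 − 1.5 = 561.

561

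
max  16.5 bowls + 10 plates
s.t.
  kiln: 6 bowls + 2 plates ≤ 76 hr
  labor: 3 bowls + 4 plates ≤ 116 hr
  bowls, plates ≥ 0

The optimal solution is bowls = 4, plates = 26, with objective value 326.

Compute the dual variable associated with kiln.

2

At the optimum: kiln uses 76 of 76 (binding); labor uses 116 of 116 (binding).
Dual feasibility on the basic columns requires 6·y_kiln + 3·y_labor = 16.5, 2·y_kiln + 4·y_labor = 10.
This yields shadow prices y_kiln = 2, y_labor = 1.5.
Shadow price of kiln = 2.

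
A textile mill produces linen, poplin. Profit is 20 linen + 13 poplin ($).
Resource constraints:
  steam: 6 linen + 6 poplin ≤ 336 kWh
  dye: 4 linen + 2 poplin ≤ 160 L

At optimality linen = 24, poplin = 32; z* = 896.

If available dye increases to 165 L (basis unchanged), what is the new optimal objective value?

913.5

Check each constraint at x*: steam 336/336 (tight); dye 160/160 (tight).
The binding rows give the dual system: 6·y_steam + 4·y_dye = 20 and 6·y_steam + 2·y_dye = 13.
Solving: y_steam = 1, y_dye = 3.5.
Δz = y_dye·Δb = 3.5 × (5) = 17.5, so new z* = 896 + 17.5 = 913.5.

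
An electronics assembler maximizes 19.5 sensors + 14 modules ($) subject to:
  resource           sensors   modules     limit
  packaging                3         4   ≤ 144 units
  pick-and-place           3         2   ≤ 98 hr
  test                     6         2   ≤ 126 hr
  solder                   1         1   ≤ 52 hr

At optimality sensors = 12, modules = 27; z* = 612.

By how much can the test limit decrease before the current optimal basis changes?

54

Binding constraints: packaging, test. The basis is B = [[3,4],[6,2]] with det -18.
Per unit decrease in test, x* moves by d = (-0.2222, 0.1667).
The basis stays optimal until sensors reaches 0; allowable decrease = 54 hr.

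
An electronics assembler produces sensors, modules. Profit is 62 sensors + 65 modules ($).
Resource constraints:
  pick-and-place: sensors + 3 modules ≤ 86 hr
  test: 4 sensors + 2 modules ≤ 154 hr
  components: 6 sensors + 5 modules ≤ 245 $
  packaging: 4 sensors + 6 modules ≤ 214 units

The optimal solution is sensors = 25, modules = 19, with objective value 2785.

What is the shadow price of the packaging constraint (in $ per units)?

5

At the optimum: pick-and-place uses 82 of 86 (slack = 4); test uses 138 of 154 (slack = 16); components uses 245 of 245 (binding); packaging uses 214 of 214 (binding).
Since pick-and-place, test are not tight, their duals are 0.
Dual feasibility on the basic columns requires 6·y_components + 4·y_packaging = 62, 5·y_components + 6·y_packaging = 65.
This yields shadow prices y_components = 7, y_packaging = 5.
Shadow price of packaging = 5.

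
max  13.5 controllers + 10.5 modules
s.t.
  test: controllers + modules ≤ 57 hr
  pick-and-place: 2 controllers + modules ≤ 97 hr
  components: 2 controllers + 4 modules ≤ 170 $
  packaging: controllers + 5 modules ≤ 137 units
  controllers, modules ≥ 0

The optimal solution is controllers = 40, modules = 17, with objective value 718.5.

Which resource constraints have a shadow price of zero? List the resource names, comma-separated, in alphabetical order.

test: 57/57 (binding)
pick-and-place: 97/97 (binding)
components: 148/170 (slack 22)
packaging: 125/137 (slack 12)
By complementary slackness, a constraint with positive slack has shadow price 0 → components, packaging.

components, packaging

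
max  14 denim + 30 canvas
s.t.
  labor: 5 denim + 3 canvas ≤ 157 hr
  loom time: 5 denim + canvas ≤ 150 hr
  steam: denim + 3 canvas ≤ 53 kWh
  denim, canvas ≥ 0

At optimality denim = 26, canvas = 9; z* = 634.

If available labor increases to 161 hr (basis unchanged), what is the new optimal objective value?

638

At the optimum: labor uses 157 of 157 (binding); loom time uses 139 of 150 (slack = 11); steam uses 53 of 53 (binding).
Since loom time is not tight, its dual is 0.
From A_Bᵀ y = c: 5·y_labor + 1·y_steam = 14; 3·y_labor + 3·y_steam = 30.
→ y_labor = 1 and y_steam = 9.
Δz = y_labor·Δb = 1 × (4) = 4, so new z* = 634 + 4 = 638.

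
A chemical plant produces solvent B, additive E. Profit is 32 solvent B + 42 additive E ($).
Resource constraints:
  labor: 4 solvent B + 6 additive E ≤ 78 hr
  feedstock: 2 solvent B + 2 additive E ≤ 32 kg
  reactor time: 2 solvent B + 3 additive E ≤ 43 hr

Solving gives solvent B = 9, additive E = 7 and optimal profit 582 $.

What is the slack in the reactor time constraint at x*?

4

reactor time used = 2·9 + 3·7 = 39; slack = 43 − 39 = 4.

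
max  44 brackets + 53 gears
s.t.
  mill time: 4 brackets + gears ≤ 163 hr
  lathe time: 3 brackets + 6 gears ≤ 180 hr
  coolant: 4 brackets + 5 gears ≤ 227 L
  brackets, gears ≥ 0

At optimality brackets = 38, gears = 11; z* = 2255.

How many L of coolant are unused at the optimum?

20

coolant used = 4·38 + 5·11 = 207; slack = 227 − 207 = 20.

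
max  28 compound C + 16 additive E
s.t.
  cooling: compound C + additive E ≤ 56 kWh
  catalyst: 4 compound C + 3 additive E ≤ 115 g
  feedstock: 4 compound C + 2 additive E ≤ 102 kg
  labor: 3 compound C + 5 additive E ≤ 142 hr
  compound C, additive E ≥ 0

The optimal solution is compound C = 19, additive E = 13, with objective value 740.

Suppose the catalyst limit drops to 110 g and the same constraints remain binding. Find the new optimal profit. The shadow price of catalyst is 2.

730

Δb = -5, so new z* = 740 + (2)·(-5) = 740 − 10 = 730.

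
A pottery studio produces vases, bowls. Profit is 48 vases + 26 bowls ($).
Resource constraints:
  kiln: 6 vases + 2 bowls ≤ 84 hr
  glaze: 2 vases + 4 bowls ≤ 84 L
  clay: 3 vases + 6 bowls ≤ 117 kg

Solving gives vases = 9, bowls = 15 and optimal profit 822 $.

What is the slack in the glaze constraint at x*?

6

glaze used = 2·9 + 4·15 = 78; slack = 84 − 78 = 6.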